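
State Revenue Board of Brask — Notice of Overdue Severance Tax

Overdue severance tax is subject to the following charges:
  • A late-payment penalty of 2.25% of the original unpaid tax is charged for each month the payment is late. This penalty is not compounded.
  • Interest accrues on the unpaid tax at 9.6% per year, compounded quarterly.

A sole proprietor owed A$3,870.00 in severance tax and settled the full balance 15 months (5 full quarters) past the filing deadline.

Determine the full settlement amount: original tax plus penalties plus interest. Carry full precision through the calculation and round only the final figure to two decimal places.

Late-payment penalty = 2.25% × A$3,870.00 × 15 mo = A$1,306.13…
Interest (9.6%/yr ÷ 4 = 2.4%/quarter): A$3,870.00 × ((1 + 0.024)^5 − 1) = A$487.2326…
Total = A$3,870.00 + A$1,306.1250 + A$487.2326… = A$5,663.36

A$5,663.36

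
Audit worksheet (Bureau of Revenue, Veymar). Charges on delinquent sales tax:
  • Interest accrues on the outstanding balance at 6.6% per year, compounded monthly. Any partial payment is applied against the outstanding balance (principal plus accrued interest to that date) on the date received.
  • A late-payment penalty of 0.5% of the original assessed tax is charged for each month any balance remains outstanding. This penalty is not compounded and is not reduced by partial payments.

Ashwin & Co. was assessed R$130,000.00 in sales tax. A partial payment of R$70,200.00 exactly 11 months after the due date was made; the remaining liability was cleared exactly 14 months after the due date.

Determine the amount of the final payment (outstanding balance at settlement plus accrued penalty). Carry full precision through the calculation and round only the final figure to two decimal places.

R$78,111.17

Monthly rate = 6.6% ÷ 12 = 0.55%
Balance at month 11: R$130,000.0000 × (1 + 0.0055)^11 = R$138,084.8958…
After R$70,200.00 payment: R$138,084.8958… − R$70,200.00 = R$67,884.8958…
Balance at month 14: R$67,884.8958… × (1 + 0.0055)^3 = R$69,011.1684…
Penalty: 14 × 0.5% × R$130,000.00 = R$9,100.00
Final settlement = outstanding balance + penalty = R$69,011.1684… + R$9,100.00 = R$78,111.17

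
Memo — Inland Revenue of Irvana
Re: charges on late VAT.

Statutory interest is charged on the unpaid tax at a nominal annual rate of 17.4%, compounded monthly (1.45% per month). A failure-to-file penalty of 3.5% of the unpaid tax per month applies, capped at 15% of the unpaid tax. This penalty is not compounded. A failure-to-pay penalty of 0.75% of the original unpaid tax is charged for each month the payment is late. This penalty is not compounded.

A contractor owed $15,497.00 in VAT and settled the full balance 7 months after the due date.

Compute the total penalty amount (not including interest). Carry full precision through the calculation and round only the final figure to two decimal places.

Failure-to-file: 7 × 3.5% × $15,497.00 = $3,796.77…, capped at 15% × $15,497.00 = $2,324.55
Failure-to-pay penalty = 0.75% × $15,497.00 × 7 mo = $813.59…
Total penalty = $2,324.55 + $813.59… = $3,138.14

$3,138.14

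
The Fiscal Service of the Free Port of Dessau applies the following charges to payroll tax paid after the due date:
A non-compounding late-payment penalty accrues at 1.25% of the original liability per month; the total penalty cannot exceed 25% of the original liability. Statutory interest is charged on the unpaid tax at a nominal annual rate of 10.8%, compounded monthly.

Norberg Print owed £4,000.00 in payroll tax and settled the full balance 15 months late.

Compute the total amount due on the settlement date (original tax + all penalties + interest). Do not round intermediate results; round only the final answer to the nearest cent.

£5,325.38

Penalty: 15 × 1.25% × £4,000.00 = £750.00 (below the 25% cap of £1,000.00)
Interest (10.8%/yr ÷ 12 = 0.9%/month): £4,000.00 × ((1 + 0.009)^15 − 1) = £575.3833…
Total = £4,000.00 + £750.0000 + £575.3833… = £5,325.38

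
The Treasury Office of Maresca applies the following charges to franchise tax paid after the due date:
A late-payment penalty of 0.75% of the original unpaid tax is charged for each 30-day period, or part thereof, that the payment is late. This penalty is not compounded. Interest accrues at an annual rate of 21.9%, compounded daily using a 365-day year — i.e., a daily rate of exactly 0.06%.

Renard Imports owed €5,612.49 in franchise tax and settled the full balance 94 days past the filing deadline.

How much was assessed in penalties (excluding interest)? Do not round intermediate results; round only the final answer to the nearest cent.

€168.37

Penalty periods: ⌈94/30⌉ = 4; penalty = 4 × 0.75% × €5,612.49 = €168.37…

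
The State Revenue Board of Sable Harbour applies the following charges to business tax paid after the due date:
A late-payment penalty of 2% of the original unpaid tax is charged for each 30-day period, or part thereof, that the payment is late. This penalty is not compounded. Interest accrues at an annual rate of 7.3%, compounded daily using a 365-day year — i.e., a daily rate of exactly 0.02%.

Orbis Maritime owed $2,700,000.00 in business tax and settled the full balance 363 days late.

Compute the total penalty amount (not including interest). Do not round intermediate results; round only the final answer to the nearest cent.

$702,000.00

Penalty periods: ⌈363/30⌉ = 13; penalty = 13 × 2% × $2,700,000.00 = $702,000.00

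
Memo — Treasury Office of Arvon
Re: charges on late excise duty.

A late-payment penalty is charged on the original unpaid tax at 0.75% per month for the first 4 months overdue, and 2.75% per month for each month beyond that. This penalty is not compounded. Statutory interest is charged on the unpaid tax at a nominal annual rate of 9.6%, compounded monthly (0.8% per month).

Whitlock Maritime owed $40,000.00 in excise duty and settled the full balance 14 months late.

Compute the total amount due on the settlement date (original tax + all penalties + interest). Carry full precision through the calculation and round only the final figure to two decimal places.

Penalty, months 1–4: 4 × 0.75% × $40,000.00 = $1,200.00
Penalty, months 5–14: 10 × 2.75% × $40,000.00 = $11,000.00
Interest: $40,000.00 × ((1 + 0.008)^14 − 1) = $40,000.00 × 0.1180145… = $4,720.5814…
Total = $40,000.00 + $12,200.0000 + $4,720.5814… = $56,920.58

$56,920.58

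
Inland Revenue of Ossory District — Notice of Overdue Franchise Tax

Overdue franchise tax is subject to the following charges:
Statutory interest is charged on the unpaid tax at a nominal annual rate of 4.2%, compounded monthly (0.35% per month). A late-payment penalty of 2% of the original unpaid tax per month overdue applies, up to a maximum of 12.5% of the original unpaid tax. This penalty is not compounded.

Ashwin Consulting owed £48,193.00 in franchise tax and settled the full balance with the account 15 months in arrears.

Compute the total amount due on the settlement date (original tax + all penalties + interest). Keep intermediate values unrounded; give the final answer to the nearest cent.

£56,810.20

Penalty (uncapped): 15 × 2% × £48,193.00 = £14,457.90; cap = 12.5% × £48,193.00 = £6,024.13… → penalty = £6,024.13…
Interest: £48,193.00 × ((1 + 0.0035)^15 − 1) = £48,193.00 × 0.0538060… = £2,593.0708…
Total = £48,193.00 + £6,024.1250 + £2,593.0708… = £56,810.20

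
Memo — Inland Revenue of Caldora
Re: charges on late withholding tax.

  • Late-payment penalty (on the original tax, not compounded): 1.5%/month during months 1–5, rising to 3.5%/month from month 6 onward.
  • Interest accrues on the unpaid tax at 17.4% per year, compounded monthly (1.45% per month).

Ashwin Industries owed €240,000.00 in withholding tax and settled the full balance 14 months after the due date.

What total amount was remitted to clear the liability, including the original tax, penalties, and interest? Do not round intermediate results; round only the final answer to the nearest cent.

Penalty, months 1–5: 5 × 1.5% × €240,000.00 = €18,000.00
Penalty, months 6–14: 9 × 3.5% × €240,000.00 = €75,600.00
Interest: €240,000.00 × ((1 + 0.0145)^14 − 1) = €240,000.00 × 0.2232880… = €53,589.1225…
Total = €240,000.00 + €93,600.0000 + €53,589.1225… = €387,189.12

€387,189.12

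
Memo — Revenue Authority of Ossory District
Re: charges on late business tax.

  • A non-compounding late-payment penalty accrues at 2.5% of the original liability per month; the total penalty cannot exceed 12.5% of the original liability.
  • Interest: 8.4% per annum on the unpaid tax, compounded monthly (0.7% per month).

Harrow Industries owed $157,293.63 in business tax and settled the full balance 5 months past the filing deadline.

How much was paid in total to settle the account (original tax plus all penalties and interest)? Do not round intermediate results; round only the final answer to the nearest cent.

Penalty (uncapped): 5 × 2.5% × $157,293.63 = $19,661.70…; cap = 12.5% × $157,293.63 = $19,661.70… → penalty = $19,661.70…
Interest: $157,293.63 × ((1 + 0.007)^5 − 1) = $157,293.63 × 0.0354934… = $5,582.8923…
Total = $157,293.63 + $19,661.7038… + $5,582.8923… = $182,538.23

$182,538.23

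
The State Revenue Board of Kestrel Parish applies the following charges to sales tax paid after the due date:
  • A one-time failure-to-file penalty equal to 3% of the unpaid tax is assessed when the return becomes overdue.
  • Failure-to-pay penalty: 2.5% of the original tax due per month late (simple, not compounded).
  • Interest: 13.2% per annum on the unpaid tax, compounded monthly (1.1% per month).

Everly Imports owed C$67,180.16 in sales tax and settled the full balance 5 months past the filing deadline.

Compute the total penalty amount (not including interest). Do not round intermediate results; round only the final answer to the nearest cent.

C$10,412.92

Failure-to-file penalty: 3% × C$67,180.16 = C$2,015.40…
Failure-to-pay penalty: 5 × 2.5% × C$67,180.16 = C$8,397.52
Total penalty = C$2,015.40… + C$8,397.52 = C$10,412.92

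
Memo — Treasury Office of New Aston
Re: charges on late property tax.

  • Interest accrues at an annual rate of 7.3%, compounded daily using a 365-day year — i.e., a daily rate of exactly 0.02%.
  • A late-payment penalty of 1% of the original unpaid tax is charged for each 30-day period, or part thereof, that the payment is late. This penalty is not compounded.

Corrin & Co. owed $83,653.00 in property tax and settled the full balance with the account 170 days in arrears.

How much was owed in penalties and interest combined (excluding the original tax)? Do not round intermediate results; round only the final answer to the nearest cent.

$7,911.99

Penalty periods: ⌈170/30⌉ = 6; penalty = 6 × 1% × $83,653.00 = $5,019.18
Interest: $83,653.00 × ((1 + 0.0002)^170 − 1) = $83,653.00 × 0.03458109… = $2,892.8119…
Penalties + interest = $5,019.1800 + $2,892.8119… = $7,911.99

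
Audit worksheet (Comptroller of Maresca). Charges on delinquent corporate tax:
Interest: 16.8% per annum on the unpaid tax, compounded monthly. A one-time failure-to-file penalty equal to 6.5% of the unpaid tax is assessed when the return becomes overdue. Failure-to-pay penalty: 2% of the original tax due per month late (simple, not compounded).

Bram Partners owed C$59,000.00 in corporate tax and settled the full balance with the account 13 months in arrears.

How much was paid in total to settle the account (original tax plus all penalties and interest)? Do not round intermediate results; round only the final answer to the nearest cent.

Failure-to-file penalty: 6.5% × C$59,000.00 = C$3,835.00
Failure-to-pay penalty: 13 × 2% × C$59,000.00 = C$15,340.00
Interest (16.8%/yr ÷ 12 = 1.4%/month): C$59,000.00 × ((1 + 0.014)^13 − 1) = C$11,687.9564…
Total = C$59,000.00 + C$19,175.0000 + C$11,687.9564… = C$89,862.96

C$89,862.96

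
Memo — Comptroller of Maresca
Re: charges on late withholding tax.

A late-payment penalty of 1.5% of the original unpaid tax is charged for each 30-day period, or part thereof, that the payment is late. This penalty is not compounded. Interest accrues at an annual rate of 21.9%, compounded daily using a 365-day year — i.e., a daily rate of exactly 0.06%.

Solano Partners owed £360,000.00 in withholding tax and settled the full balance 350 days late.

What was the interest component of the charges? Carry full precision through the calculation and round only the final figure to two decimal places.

Interest: £360,000.00 × ((1 + 0.0006)^350 − 1) = £360,000.00 × 0.23360037… = £84,096.1338…

£84,096.13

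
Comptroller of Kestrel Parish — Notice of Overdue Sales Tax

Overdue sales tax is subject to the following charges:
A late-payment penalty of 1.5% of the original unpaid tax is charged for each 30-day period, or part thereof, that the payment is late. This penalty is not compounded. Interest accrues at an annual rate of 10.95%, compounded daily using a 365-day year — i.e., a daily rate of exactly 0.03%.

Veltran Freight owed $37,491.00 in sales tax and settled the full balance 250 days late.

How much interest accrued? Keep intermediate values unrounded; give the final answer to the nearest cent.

$2,919.50

Interest: $37,491.00 × ((1 + 0.0003)^250 − 1) = $37,491.00 × 0.07787203… = $2,919.5002…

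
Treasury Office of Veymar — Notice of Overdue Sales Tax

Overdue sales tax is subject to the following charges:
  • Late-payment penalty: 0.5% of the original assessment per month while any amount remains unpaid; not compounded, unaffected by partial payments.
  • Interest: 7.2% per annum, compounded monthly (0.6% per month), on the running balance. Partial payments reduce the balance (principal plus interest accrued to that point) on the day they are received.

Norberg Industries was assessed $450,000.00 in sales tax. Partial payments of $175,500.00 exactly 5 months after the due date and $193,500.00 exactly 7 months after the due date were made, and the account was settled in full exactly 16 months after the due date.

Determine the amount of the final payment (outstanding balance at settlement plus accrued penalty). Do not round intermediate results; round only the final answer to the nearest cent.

$139,559.37

Balance at month 5: $450,000.0000 × (1 + 0.006)^5 = $463,662.9749…
After $175,500.00 payment: $463,662.9749… − $175,500.00 = $288,162.9749…
Balance at month 7: $288,162.9749… × (1 + 0.006)^2 = $291,631.3045…
After $193,500.00 payment: $291,631.3045… − $193,500.00 = $98,131.3045…
Balance at month 16: $98,131.3045… × (1 + 0.006)^9 = $103,559.3697…
Penalty: 16 × 0.5% × $450,000.00 = $36,000.00
Final settlement = outstanding balance + penalty = $103,559.3697… + $36,000.00 = $139,559.37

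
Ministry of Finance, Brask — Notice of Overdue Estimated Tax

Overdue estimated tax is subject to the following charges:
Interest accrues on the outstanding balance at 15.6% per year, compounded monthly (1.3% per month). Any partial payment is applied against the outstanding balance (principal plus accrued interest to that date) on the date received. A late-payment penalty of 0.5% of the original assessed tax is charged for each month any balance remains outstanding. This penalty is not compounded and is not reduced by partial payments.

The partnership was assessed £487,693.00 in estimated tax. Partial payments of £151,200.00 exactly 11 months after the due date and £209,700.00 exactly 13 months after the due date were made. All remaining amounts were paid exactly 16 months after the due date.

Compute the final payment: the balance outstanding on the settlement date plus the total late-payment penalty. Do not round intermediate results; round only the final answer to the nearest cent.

Balance at month 11: £487,693.0000 × (1 + 0.013)^11 = £562,147.6779…
After £151,200.00 payment: £562,147.6779… − £151,200.00 = £410,947.6779…
Balance at month 13: £410,947.6779… × (1 + 0.013)^2 = £421,701.7677…
After £209,700.00 payment: £421,701.7677… − £209,700.00 = £212,001.7677…
Balance at month 16: £212,001.7677… × (1 + 0.013)^3 = £220,377.7873…
Penalty: 16 × 0.5% × £487,693.00 = £39,015.44
Final settlement = outstanding balance + penalty = £220,377.7873… + £39,015.44 = £259,393.23

£259,393.23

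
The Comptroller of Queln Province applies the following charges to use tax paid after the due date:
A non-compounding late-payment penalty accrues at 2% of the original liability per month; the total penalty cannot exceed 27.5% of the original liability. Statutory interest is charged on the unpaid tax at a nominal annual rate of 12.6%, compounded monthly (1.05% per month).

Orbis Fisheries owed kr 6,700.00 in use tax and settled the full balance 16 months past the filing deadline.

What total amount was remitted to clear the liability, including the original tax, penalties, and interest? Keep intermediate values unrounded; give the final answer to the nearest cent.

kr 9,761.24

Penalty (uncapped): 16 × 2% × kr 6,700.00 = kr 2,144.00; cap = 27.5% × kr 6,700.00 = kr 1,842.50 → penalty = kr 1,842.50
Interest: kr 6,700.00 × ((1 + 0.0105)^16 − 1) = kr 6,700.00 × 0.1819010… = kr 1,218.7364…
Total = kr 6,700.00 + kr 1,842.5000 + kr 1,218.7364… = kr 9,761.24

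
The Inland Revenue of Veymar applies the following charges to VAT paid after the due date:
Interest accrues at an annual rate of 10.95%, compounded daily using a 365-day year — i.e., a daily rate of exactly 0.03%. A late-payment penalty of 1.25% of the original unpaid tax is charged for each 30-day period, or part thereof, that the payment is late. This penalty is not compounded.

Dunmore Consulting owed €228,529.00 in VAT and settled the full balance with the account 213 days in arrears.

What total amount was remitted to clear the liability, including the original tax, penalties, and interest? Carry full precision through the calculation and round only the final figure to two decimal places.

€266,459.23

Penalty periods: ⌈213/30⌉ = 8; penalty = 8 × 1.25% × €228,529.00 = €22,852.90
Interest: €228,529.00 × ((1 + 0.0003)^213 − 1) = €228,529.00 × 0.06597558… = €15,077.3332…
Total = €228,529.00 + €22,852.9000 + €15,077.3332… = €266,459.23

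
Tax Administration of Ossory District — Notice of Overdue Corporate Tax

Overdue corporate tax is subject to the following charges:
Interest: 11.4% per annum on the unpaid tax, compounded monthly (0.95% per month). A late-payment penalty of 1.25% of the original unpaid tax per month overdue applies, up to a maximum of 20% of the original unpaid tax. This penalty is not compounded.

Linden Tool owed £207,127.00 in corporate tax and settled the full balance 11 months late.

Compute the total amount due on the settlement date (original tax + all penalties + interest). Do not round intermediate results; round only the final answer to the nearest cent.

Penalty: 11 × 1.25% × £207,127.00 = £28,479.96… (below the 20% cap of £41,425.40)
Interest: £207,127.00 × ((1 + 0.0095)^11 − 1) = £207,127.00 × 0.1096079… = £22,702.7640…
Total = £207,127.00 + £28,479.9625 + £22,702.7640… = £258,309.73

£258,309.73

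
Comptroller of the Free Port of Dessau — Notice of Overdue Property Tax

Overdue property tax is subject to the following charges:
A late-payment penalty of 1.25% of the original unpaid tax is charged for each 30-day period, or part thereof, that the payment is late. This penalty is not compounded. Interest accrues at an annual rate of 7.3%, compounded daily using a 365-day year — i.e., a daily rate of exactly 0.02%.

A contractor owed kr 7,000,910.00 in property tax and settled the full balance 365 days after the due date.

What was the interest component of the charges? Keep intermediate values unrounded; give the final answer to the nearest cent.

kr 530,127.70

Interest: kr 7,000,910.00 × ((1 + 0.0002)^365 − 1) = kr 7,000,910.00 × 0.07572269… = kr 530,127.7037…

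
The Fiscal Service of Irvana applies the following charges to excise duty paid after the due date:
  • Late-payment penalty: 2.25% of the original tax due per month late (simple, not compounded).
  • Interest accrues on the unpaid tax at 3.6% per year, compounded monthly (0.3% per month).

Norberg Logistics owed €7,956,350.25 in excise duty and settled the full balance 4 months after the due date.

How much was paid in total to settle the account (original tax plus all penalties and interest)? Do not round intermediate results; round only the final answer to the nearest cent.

Late-payment penalty: 4 × 2.25% × €7,956,350.25 = €716,071.52…
Interest: €7,956,350.25 × ((1 + 0.003)^4 − 1) = €7,956,350.25 × 0.0120541… = €95,906.7058…
Total = €7,956,350.25 + €716,071.5225 + €95,906.7058… = €8,768,328.48

€8,768,328.48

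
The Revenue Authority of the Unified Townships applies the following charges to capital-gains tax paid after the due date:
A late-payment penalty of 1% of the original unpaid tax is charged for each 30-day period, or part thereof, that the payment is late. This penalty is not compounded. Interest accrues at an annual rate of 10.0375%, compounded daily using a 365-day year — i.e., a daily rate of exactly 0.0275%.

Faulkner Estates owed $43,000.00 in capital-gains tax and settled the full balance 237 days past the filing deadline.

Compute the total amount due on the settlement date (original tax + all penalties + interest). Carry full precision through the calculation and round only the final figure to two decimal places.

$49,335.46

Penalty periods: ⌈237/30⌉ = 8; penalty = 8 × 1% × $43,000.00 = $3,440.00
Interest: $43,000.00 × ((1 + 0.000275)^237 − 1) = $43,000.00 × 0.06733623… = $2,895.4579…
Total = $43,000.00 + $3,440.0000 + $2,895.4579… = $49,335.46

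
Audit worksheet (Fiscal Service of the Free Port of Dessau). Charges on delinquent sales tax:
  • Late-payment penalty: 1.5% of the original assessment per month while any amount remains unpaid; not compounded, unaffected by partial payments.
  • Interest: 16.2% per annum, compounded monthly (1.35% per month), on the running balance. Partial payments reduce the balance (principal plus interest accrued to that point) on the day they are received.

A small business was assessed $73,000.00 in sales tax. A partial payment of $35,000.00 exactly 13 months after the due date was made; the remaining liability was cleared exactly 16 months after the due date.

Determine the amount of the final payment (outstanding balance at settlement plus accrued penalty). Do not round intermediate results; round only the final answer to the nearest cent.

$71,552.93

Balance at month 13: $73,000.0000 × (1 + 0.0135)^13 = $86,902.3758…
After $35,000.00 payment: $86,902.3758… − $35,000.00 = $51,902.3758…
Balance at month 16: $51,902.3758… × (1 + 0.0135)^3 = $54,032.9273…
Penalty: 16 × 1.5% × $73,000.00 = $17,520.00
Final settlement = outstanding balance + penalty = $54,032.9273… + $17,520.00 = $71,552.93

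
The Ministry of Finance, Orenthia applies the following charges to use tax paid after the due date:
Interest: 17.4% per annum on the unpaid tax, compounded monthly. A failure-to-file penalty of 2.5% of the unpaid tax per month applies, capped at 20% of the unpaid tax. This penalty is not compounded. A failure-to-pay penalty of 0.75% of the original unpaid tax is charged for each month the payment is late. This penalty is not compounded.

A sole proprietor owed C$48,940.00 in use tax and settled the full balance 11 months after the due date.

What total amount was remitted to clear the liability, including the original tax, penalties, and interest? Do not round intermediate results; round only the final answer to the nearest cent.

Failure-to-file: 11 × 2.5% × C$48,940.00 = C$13,458.50, capped at 20% × C$48,940.00 = C$9,788.00
Failure-to-pay penalty: 11 × 0.75% × C$48,940.00 = C$4,037.55
Interest (17.4%/yr ÷ 12 = 1.45%/month): C$48,940.00 × ((1 + 0.0145)^11 − 1) = C$8,397.2065…
Total = C$48,940.00 + C$13,825.5500 + C$8,397.2065… = C$71,162.76

C$71,162.76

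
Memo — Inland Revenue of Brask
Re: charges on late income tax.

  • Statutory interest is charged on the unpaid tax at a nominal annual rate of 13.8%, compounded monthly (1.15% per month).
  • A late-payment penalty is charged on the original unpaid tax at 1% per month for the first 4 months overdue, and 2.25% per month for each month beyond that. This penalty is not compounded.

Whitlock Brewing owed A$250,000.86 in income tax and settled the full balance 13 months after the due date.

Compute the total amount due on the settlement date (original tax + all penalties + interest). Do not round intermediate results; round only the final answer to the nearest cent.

A$350,692.02

Penalty, months 1–4: 4 × 1% × A$250,000.86 = A$10,000.03…
Penalty, months 5–13: 9 × 2.25% × A$250,000.86 = A$50,625.17…
Interest: A$250,000.86 × ((1 + 0.0115)^13 − 1) = A$250,000.86 × 0.1602632… = A$40,065.9475…
Total = A$250,000.86 + A$60,625.2086… + A$40,065.9475… = A$350,692.02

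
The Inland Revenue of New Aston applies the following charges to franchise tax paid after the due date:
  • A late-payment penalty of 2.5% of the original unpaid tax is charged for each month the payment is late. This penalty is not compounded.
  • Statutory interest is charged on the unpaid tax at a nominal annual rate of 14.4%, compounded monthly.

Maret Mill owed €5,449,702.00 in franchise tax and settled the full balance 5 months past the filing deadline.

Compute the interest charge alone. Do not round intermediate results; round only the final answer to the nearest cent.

€334,924.43

Interest (14.4%/yr ÷ 12 = 1.2%/month): €5,449,702.00 × ((1 + 0.012)^5 − 1) = €334,924.4281…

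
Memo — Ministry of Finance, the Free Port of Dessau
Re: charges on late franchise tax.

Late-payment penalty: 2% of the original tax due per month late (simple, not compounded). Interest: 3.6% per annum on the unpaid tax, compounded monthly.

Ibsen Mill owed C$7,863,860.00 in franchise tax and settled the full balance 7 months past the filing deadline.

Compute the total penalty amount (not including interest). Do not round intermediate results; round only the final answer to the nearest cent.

Late-payment penalty: 7 × 2% × C$7,863,860.00 = C$1,100,940.40

C$1,100,940.40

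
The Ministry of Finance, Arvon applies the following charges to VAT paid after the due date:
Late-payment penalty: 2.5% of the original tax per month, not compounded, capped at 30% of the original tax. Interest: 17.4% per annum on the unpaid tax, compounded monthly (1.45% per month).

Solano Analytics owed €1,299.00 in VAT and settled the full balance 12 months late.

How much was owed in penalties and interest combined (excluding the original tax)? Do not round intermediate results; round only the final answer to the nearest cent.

€634.65

Penalty (uncapped): 12 × 2.5% × €1,299.00 = €389.70; cap = 30% × €1,299.00 = €389.70 → penalty = €389.70
Interest: €1,299.00 × ((1 + 0.0145)^12 − 1) = €1,299.00 × 0.1885696… = €244.9519…
Penalties + interest = €389.7000 + €244.9519… = €634.65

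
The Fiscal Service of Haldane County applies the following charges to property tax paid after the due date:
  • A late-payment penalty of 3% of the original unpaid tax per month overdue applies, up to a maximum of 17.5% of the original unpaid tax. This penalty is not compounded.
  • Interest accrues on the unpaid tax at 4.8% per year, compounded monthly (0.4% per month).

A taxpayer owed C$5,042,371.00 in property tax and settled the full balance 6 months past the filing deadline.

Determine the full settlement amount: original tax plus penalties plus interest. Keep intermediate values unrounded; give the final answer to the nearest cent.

C$6,047,019.47

Penalty (uncapped): 6 × 3% × C$5,042,371.00 = C$907,626.78; cap = 17.5% × C$5,042,371.00 = C$882,414.93… → penalty = C$882,414.93…
Interest: C$5,042,371.00 × ((1 + 0.004)^6 − 1) = C$5,042,371.00 × 0.0242413… = C$122,233.5467…
Total = C$5,042,371.00 + C$882,414.9250 + C$122,233.5467… = C$6,047,019.47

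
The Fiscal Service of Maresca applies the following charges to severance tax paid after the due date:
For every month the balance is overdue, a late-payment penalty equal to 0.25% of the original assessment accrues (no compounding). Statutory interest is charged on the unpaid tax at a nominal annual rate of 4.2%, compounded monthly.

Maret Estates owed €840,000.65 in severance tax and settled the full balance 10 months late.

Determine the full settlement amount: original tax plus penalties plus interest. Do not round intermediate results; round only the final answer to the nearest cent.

Late-payment penalty: 10 × 0.25% × €840,000.65 = €21,000.02…
Interest (4.2%/yr ÷ 12 = 0.35%/month): €840,000.65 × ((1 + 0.0035)^10 − 1) = €29,867.4215…
Total = €840,000.65 + €21,000.0163… + €29,867.4215… = €890,868.09

€890,868.09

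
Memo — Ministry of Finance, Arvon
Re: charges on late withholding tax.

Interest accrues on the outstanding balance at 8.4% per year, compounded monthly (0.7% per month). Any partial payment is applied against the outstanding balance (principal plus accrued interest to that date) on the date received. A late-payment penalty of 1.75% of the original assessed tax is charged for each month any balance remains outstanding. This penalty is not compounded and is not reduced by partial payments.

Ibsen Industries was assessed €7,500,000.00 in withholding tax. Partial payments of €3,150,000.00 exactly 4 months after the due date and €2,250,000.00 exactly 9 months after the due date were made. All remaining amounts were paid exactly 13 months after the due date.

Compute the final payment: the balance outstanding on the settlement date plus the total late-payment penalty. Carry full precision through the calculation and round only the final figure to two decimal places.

€4,250,400.86

Balance at month 4: €7,500,000.0000 × (1 + 0.007)^4 = €7,712,215.3080…
After €3,150,000.00 payment: €7,712,215.3080… − €3,150,000.00 = €4,562,215.3080…
Balance at month 9: €4,562,215.3080… × (1 + 0.007)^5 = €4,724,144.0325…
After €2,250,000.00 payment: €4,724,144.0325… − €2,250,000.00 = €2,474,144.0325…
Balance at month 13: €2,474,144.0325… × (1 + 0.007)^4 = €2,544,150.8643…
Penalty: 13 × 1.75% × €7,500,000.00 = €1,706,250.00
Final settlement = outstanding balance + penalty = €2,544,150.8643… + €1,706,250.00 = €4,250,400.86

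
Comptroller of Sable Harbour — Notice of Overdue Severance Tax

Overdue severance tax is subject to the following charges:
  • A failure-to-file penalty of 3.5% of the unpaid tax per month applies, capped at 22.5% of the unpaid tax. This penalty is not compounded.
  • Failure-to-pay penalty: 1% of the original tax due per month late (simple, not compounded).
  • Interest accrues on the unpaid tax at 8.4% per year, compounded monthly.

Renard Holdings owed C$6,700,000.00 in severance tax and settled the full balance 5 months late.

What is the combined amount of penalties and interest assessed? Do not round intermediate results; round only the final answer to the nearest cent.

C$1,745,306.06

Failure-to-file: 5 × 3.5% × C$6,700,000.00 = C$1,172,500.00 (under the 22.5% cap)
Failure-to-pay penalty: 5 × 1% × C$6,700,000.00 = C$335,000.00
Interest (8.4%/yr ÷ 12 = 0.7%/month): C$6,700,000.00 × ((1 + 0.007)^5 − 1) = C$237,806.0615…
Penalties + interest = C$1,507,500.0000 + C$237,806.0615… = C$1,745,306.06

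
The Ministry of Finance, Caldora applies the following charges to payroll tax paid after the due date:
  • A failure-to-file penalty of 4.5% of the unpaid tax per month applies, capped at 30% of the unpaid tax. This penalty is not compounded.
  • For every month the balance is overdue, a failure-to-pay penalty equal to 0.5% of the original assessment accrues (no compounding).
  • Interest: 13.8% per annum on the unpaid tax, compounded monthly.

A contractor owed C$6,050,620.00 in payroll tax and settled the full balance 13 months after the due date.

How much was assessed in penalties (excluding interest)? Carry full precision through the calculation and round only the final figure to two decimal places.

C$2,208,476.30

Failure-to-file: 13 × 4.5% × C$6,050,620.00 = C$3,539,612.70, capped at 30% × C$6,050,620.00 = C$1,815,186.00
Failure-to-pay penalty = 0.5% × C$6,050,620.00 × 13 mo = C$393,290.30
Total penalty = C$1,815,186.00 + C$393,290.30 = C$2,208,476.30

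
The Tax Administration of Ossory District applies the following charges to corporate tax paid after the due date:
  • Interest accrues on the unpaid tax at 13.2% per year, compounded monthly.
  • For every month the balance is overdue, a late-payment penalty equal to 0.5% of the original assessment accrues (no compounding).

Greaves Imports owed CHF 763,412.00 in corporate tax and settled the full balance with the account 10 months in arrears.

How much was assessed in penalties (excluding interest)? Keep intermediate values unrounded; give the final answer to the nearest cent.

CHF 38,170.60

Late-payment penalty = 0.5% × CHF 763,412.00 × 10 mo = CHF 38,170.60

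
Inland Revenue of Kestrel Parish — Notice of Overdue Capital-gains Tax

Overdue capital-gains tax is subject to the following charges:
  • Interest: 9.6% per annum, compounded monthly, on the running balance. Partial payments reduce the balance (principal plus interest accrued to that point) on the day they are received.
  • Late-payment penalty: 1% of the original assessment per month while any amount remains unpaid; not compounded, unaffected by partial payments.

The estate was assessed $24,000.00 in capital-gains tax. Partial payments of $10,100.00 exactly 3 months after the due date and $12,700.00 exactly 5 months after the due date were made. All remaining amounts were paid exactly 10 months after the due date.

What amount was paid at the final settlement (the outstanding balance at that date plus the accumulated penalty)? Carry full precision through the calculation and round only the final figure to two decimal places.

Monthly rate = 9.6% ÷ 12 = 0.8%
Balance at month 3: $24,000.0000 × (1 + 0.008)^3 = $24,580.6203…
After $10,100.00 payment: $24,580.6203… − $10,100.00 = $14,480.6203…
Balance at month 5: $14,480.6203… × (1 + 0.008)^2 = $14,713.2370…
After $12,700.00 payment: $14,713.2370… − $12,700.00 = $2,013.2370…
Balance at month 10: $2,013.2370… × (1 + 0.008)^5 = $2,095.0653…
Penalty: 10 × 1% × $24,000.00 = $2,400.00
Final settlement = outstanding balance + penalty = $2,095.0653… + $2,400.00 = $4,495.07

$4,495.07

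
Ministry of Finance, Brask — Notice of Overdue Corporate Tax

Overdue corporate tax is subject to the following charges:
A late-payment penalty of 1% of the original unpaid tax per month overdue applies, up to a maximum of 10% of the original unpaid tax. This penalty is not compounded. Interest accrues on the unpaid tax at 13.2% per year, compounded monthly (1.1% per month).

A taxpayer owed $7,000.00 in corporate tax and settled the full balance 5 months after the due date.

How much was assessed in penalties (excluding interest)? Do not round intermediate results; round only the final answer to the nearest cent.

$350.00

Penalty: 5 × 1% × $7,000.00 = $350.00 (below the 10% cap of $700.00)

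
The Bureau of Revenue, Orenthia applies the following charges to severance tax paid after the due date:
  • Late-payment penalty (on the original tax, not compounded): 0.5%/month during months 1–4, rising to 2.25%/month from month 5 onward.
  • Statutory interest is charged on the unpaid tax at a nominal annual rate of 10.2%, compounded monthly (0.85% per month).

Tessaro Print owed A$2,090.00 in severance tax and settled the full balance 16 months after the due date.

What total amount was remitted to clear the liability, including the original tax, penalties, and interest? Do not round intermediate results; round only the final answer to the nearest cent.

Penalty, months 1–4: 4 × 0.5% × A$2,090.00 = A$41.80
Penalty, months 5–16: 12 × 2.25% × A$2,090.00 = A$564.30
Interest: A$2,090.00 × ((1 + 0.0085)^16 − 1) = A$2,090.00 × 0.1450236… = A$303.0993…
Total = A$2,090.00 + A$606.1000 + A$303.0993… = A$2,999.20

A$2,999.20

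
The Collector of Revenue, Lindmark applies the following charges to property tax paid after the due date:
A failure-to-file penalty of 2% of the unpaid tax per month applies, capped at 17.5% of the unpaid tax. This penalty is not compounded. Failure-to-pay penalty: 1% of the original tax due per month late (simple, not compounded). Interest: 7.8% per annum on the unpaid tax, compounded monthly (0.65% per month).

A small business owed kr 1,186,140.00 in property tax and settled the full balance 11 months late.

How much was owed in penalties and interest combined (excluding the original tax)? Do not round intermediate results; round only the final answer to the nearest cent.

kr 425,669.66

Failure-to-file: 11 × 2% × kr 1,186,140.00 = kr 260,950.80, capped at 17.5% × kr 1,186,140.00 = kr 207,574.50
Failure-to-pay penalty = 1% × kr 1,186,140.00 × 11 mo = kr 130,475.40
Interest: kr 1,186,140.00 × ((1 + 0.0065)^11 − 1) = kr 1,186,140.00 × 0.0738697… = kr 87,619.7557…
Penalties + interest = kr 338,049.9000 + kr 87,619.7557… = kr 425,669.66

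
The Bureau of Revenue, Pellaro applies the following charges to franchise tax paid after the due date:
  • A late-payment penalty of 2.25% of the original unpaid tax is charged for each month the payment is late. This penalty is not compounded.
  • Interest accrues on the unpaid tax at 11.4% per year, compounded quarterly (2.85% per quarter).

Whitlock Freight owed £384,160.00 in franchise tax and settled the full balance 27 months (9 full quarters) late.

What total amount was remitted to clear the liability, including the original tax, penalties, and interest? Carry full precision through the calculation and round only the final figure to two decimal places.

Late-payment penalty: 27 × 2.25% × £384,160.00 = £233,377.20
Interest: £384,160.00 × ((1 + 0.0285)^9 − 1) = £384,160.00 × 0.2877711… = £110,550.1342…
Total = £384,160.00 + £233,377.2000 + £110,550.1342… = £728,087.33

£728,087.33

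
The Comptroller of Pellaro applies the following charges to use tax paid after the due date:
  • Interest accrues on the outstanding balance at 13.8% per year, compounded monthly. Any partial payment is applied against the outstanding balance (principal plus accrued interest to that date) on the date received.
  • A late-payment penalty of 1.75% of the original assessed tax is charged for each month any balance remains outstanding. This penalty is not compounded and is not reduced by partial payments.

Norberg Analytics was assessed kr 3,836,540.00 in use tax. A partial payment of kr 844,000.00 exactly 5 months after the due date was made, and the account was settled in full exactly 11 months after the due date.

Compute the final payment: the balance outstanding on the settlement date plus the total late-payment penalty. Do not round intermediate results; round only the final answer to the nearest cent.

kr 4,185,351.38

Monthly rate = 13.8% ÷ 12 = 1.15%
Balance at month 5: kr 3,836,540.0000 × (1 + 0.0115)^5 = kr 4,062,273.5594…
After kr 844,000.00 payment: kr 4,062,273.5594… − kr 844,000.00 = kr 3,218,273.5594…
Balance at month 11: kr 3,218,273.5594… × (1 + 0.0115)^6 = kr 3,446,817.4252…
Penalty: 11 × 1.75% × kr 3,836,540.00 = kr 738,533.95
Final settlement = outstanding balance + penalty = kr 3,446,817.4252… + kr 738,533.95 = kr 4,185,351.38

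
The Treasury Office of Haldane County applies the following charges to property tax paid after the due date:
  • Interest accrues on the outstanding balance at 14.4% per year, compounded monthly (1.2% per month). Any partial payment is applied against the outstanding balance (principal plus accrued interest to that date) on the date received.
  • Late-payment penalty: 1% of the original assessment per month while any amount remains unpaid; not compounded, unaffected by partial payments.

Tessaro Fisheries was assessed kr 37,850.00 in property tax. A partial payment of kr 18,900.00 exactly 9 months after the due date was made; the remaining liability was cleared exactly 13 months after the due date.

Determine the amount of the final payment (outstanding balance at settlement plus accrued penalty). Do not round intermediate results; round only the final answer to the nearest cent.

Balance at month 9: kr 37,850.0000 × (1 + 0.012)^9 = kr 42,139.6085…
After kr 18,900.00 payment: kr 42,139.6085… − kr 18,900.00 = kr 23,239.6085…
Balance at month 13: kr 23,239.6085… × (1 + 0.012)^4 = kr 24,375.3498…
Penalty: 13 × 1% × kr 37,850.00 = kr 4,920.50
Final settlement = outstanding balance + penalty = kr 24,375.3498… + kr 4,920.50 = kr 29,295.85

kr 29,295.85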